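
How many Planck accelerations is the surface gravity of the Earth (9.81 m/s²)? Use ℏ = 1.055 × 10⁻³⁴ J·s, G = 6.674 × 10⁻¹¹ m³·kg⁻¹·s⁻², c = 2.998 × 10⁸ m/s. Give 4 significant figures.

Planck acceleration: a_P = √(c⁷/(ℏG)) = 5.560 × 10⁵¹ m/s².
9.81 / 5.560 × 10⁵¹ = 1.764 × 10⁻⁵¹

1.764 × 10⁻⁵¹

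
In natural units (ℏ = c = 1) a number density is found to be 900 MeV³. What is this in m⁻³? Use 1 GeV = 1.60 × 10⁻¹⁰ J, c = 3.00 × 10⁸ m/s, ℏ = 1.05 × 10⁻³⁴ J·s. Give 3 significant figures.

Number density is [L]⁻³ = [E]³/(ℏc)³.
1 GeV³ → 1/(ℏc)³ × (1 GeV in J)³ = 1.31 × 10⁴⁷ m⁻³.
Convert the energy scale: 900 MeV³ = 9.00 × 10⁻⁷ GeV³.
Result: 9.00 × 10⁻⁷ × 1.31 × 10⁴⁷ = 1.18 × 10⁴¹ m⁻³.

1.18 × 10⁴¹ m⁻³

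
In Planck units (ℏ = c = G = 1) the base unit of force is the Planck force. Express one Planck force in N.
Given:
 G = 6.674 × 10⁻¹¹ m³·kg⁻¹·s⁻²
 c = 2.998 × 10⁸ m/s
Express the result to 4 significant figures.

F_P = c⁴/G
  = 8.078 × 10³³ / 6.674 × 10⁻¹¹
  = 1.210 × 10⁴⁴ N

1.210 × 10⁴⁴ N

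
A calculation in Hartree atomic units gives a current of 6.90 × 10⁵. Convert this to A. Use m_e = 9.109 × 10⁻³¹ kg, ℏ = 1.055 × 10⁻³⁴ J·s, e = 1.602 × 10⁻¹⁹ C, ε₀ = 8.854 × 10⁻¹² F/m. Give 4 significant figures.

One atomic unit of electric current: I_au = e E_h/ℏ = m_e e⁵/((4πε₀)²ℏ³) = 6.612 × 10⁻³ A.
6.90 × 10⁵ × 6.612 × 10⁻³ A = 4.562 × 10³ A

4.562 × 10³ A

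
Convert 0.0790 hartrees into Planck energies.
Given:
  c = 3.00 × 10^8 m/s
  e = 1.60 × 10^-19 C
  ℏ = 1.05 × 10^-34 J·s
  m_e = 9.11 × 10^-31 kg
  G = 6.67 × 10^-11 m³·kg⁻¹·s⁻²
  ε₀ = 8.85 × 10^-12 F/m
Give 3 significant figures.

1.77 × 10^-28

hartree: E_h = m_e e⁴/(4πε₀ℏ)² = 4.38 × 10^-18 J
Planck energy: E_P = √(ℏc⁵/G) = 1.96 × 10^9 J
0.0790 × 4.38 × 10^-18 / 1.96 × 10^9 = 1.77 × 10^-28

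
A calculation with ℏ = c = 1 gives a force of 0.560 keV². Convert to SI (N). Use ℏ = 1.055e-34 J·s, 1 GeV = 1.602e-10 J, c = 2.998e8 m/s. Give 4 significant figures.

4.544e-7 N

Force is [E]/[L] = [E]²/(ℏc); restore (ℏc)⁻¹.
1 GeV² → 1/(ℏc) × (1 GeV in J)² = 8.114e5 N.
Convert the energy scale: 0.560 keV² = 5.60e-13 GeV².
Result: 5.60e-13 × 8.114e5 = 4.544e-7 N.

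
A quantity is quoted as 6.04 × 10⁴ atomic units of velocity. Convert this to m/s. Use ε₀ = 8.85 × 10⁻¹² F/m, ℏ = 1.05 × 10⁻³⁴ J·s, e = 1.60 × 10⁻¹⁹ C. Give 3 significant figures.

One atomic unit of velocity: v_au = e²/(4πε₀ℏ) = 2.19 × 10⁶ m/s.
6.04 × 10⁴ × 2.19 × 10⁶ m/s = 1.32 × 10¹¹ m/s

1.32 × 10¹¹ m/s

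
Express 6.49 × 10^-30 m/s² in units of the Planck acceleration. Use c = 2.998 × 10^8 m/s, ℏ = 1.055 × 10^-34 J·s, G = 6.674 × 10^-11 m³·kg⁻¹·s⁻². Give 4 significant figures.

1.167 × 10^-81

Planck acceleration: a_P = √(c⁷/(ℏG)) = 5.560 × 10^51 m/s².
6.49 × 10^-30 / 5.560 × 10^51 = 1.167 × 10^-81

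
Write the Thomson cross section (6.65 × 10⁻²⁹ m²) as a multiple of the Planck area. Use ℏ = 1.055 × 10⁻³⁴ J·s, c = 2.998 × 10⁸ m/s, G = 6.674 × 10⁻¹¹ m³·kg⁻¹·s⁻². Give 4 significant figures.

Planck area: A_P = ℏG/c³ = 2.613 × 10⁻⁷⁰ m².
6.65 × 10⁻²⁹ / 2.613 × 10⁻⁷⁰ = 2.545 × 10⁴¹

2.545 × 10⁴¹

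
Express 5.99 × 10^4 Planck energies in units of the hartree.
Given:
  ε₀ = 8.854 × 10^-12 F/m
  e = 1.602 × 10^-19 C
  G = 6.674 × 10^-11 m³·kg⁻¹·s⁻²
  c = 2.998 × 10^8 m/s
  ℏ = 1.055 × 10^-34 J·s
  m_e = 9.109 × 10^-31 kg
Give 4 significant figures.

2.692 × 10^31

Planck energy: E_P = √(ℏc⁵/G) = 1.957 × 10^9 J
hartree: E_h = m_e e⁴/(4πε₀ℏ)² = 4.354 × 10^-18 J
5.99 × 10^4 × 1.957 × 10^9 / 4.354 × 10^-18 = 2.692 × 10^31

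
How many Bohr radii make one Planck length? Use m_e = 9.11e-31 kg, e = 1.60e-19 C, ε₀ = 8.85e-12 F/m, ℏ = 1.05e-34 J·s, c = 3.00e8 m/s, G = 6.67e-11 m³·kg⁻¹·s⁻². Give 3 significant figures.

Planck length: ℓ_P = √(ℏG/c³) = 1.61e-35 m
Bohr radius: a₀ = 4πε₀ℏ²/(m_e e²) = 5.26e-11 m
ratio = 1.61e-35 / 5.26e-11 = 3.06e-25

3.06e-25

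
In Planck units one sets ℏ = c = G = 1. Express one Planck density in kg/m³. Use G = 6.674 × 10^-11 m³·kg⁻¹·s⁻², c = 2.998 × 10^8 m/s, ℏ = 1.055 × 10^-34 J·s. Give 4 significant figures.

ρ_P = c⁵/(ℏG²)
  = 2.422 × 10^42 / 4.699 × 10^-55
  = 5.154 × 10^96 kg/m³

5.154 × 10^96 kg/m³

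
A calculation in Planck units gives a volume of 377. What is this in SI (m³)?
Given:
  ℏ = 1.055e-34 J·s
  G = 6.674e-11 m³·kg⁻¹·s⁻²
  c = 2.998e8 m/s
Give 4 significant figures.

One Planck volume: V_P = (ℏG/c³)^(3/2) = 4.224e-105 m³.
377 × 4.224e-105 m³ = 1.592e-102 m³

1.592e-102 m³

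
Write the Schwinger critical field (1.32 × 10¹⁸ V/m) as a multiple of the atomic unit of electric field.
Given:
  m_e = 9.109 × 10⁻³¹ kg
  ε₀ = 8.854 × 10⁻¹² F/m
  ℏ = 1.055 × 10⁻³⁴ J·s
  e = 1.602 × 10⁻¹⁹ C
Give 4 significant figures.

atomic unit of electric field: E_au = E_h/(e a₀) = m_e²e⁵/((4πε₀)³ℏ⁴) = 5.131 × 10¹¹ V/m.
1.32 × 10¹⁸ / 5.131 × 10¹¹ = 2.573 × 10⁶

2.573 × 10⁶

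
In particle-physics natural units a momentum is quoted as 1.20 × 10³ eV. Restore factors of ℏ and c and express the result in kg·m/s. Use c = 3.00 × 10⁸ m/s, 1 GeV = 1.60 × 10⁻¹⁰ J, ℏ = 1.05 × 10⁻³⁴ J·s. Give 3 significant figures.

Momentum is [E]/c; divide by c.
1 GeV → 1/c × (1 GeV in J) = 5.33 × 10⁻¹⁹ kg·m/s.
Convert the energy scale: 1.20 × 10³ eV = 1.20 × 10⁻⁶ GeV.
Result: 1.20 × 10⁻⁶ × 5.33 × 10⁻¹⁹ = 6.40 × 10⁻²⁵ kg·m/s.

6.40 × 10⁻²⁵ kg·m/s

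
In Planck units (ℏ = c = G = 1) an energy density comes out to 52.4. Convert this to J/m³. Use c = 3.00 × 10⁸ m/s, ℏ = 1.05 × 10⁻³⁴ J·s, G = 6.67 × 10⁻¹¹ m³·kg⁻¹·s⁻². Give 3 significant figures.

2.45 × 10¹¹⁵ J/m³

One Planck energy density: u_P = c⁷/(ℏG²) = 4.68 × 10¹¹³ J/m³.
52.4 × 4.68 × 10¹¹³ J/m³ = 2.45 × 10¹¹⁵ J/m³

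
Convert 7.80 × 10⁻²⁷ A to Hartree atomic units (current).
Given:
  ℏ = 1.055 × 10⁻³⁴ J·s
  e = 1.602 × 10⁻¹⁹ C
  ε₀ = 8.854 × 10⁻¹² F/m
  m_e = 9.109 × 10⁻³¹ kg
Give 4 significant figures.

atomic unit of electric current: I_au = e E_h/ℏ = m_e e⁵/((4πε₀)²ℏ³) = 6.612 × 10⁻³ A.
7.80 × 10⁻²⁷ / 6.612 × 10⁻³ = 1.180 × 10⁻²⁴

1.180 × 10⁻²⁴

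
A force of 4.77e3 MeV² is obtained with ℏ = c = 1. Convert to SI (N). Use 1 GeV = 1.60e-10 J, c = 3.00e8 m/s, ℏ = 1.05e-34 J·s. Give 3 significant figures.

3.88e3 N

Force is [E]/[L] = [E]²/(ℏc); restore (ℏc)⁻¹.
1 GeV² → 1/(ℏc) × (1 GeV in J)² = 8.13e5 N.
Convert the energy scale: 4.77e3 MeV² = 4.77e-3 GeV².
Result: 4.77e-3 × 8.13e5 = 3.88e3 N.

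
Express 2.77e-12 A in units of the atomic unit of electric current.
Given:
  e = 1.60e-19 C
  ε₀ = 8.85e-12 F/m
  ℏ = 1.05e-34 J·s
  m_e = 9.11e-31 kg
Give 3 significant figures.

4.15e-10

atomic unit of electric current: I_au = e E_h/ℏ = m_e e⁵/((4πε₀)²ℏ³) = 6.67e-3 A.
2.77e-12 / 6.67e-3 = 4.15e-10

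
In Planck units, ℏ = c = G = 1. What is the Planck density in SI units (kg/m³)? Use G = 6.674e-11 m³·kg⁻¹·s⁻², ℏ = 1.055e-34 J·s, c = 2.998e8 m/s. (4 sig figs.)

From ℏ = c = G = 1 the density scale is ρ_P = c⁵/(ℏG²).
  = 2.422e42 / 4.699e-55
  = 5.154e96 kg/m³

5.154e96 kg/m³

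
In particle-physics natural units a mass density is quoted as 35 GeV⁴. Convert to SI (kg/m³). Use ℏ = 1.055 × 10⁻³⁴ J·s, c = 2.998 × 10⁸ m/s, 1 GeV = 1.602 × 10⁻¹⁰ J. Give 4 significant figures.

8.106 × 10²¹ kg/m³

Mass density is [E]/(c²[L]³) = [E]⁴/(ℏ³c⁵).
1 GeV⁴ → 1/(ℏ³c⁵) × (1 GeV in J)⁴ = 2.316 × 10²⁰ kg/m³.
Result: 35 × 2.316 × 10²⁰ = 8.106 × 10²¹ kg/m³.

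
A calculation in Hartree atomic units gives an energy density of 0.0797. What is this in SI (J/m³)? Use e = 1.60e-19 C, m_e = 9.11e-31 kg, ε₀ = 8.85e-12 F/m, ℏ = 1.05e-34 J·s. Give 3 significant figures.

One atomic unit of energy density: u_au = E_h/a₀³ = m_e⁴e¹⁰/((4πε₀)⁵ℏ⁸) = 3.01e13 J/m³.
0.0797 × 3.01e13 J/m³ = 2.40e12 J/m³

2.40e12 J/m³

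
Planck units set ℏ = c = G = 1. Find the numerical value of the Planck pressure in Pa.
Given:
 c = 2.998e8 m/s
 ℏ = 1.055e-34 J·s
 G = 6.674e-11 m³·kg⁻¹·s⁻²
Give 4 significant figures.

The unique combination of the constants set to 1 with dimensions of pressure is p_P = c⁷/(ℏG²).
  = 2.177e59 / 4.699e-55
  = 4.632e113 Pa

4.632e113 Pa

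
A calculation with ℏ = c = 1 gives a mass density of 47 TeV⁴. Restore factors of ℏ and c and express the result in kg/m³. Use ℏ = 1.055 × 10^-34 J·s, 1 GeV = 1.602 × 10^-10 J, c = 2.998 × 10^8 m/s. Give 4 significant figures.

Mass density is [E]/(c²[L]³) = [E]⁴/(ℏ³c⁵).
1 GeV⁴ → 1/(ℏ³c⁵) × (1 GeV in J)⁴ = 2.316 × 10^20 kg/m³.
Convert the energy scale: 47 TeV⁴ = 4.70 × 10^13 GeV⁴.
Result: 4.70 × 10^13 × 2.316 × 10^20 = 1.089 × 10^34 kg/m³.

1.089 × 10^34 kg/m³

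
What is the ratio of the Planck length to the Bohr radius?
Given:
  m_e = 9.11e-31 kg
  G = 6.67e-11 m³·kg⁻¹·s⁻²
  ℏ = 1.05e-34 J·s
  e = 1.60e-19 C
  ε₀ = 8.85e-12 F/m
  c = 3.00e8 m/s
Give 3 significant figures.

Planck length: ℓ_P = √(ℏG/c³) = 1.61e-35 m
Bohr radius: a₀ = 4πε₀ℏ²/(m_e e²) = 5.26e-11 m
ratio = 1.61e-35 / 5.26e-11 = 3.06e-25

3.06e-25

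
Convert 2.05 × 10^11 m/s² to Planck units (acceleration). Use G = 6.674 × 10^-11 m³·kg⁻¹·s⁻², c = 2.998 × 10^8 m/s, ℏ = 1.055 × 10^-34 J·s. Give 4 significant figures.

Planck acceleration: a_P = √(c⁷/(ℏG)) = 5.560 × 10^51 m/s².
2.05 × 10^11 / 5.560 × 10^51 = 3.687 × 10^-41

3.687 × 10^-41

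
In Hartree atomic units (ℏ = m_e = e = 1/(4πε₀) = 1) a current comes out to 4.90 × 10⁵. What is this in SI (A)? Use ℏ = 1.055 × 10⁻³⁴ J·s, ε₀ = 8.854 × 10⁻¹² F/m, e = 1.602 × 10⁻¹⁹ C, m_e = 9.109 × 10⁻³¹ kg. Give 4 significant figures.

3.240 × 10³ A

One atomic unit of electric current: I_au = e E_h/ℏ = m_e e⁵/((4πε₀)²ℏ³) = 6.612 × 10⁻³ A.
4.90 × 10⁵ × 6.612 × 10⁻³ A = 3.240 × 10³ A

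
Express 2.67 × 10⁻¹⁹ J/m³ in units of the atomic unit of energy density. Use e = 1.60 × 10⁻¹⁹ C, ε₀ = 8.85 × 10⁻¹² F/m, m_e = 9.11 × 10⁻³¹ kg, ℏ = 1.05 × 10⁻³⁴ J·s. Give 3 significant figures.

atomic unit of energy density: u_au = E_h/a₀³ = m_e⁴e¹⁰/((4πε₀)⁵ℏ⁸) = 3.01 × 10¹³ J/m³.
2.67 × 10⁻¹⁹ / 3.01 × 10¹³ = 8.86 × 10⁻³³

8.86 × 10⁻³³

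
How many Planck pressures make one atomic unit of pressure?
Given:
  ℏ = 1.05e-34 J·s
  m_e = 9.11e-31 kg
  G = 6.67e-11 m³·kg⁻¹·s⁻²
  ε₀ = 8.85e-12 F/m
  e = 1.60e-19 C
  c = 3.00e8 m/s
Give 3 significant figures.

atomic unit of pressure: P_au = E_h/a₀³ = m_e⁴e¹⁰/((4πε₀)⁵ℏ⁸) = 3.01e13 Pa
Planck pressure: p_P = c⁷/(ℏG²) = 4.68e113 Pa
ratio = 3.01e13 / 4.68e113 = 6.44e-101

6.44e-101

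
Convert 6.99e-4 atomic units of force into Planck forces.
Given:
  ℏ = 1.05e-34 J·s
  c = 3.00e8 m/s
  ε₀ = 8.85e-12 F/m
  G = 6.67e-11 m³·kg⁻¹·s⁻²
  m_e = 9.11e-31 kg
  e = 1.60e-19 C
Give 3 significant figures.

4.79e-55

atomic unit of force: F_au = E_h/a₀ = m_e²e⁶/((4πε₀)³ℏ⁴) = 8.33e-8 N
Planck force: F_P = c⁴/G = 1.21e44 N
6.99e-4 × 8.33e-8 / 1.21e44 = 4.79e-55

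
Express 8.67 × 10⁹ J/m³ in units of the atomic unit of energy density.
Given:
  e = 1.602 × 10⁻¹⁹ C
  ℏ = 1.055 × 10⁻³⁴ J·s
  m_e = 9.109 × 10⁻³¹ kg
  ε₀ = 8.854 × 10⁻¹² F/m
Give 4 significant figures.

2.960 × 10⁻⁴

atomic unit of energy density: u_au = E_h/a₀³ = m_e⁴e¹⁰/((4πε₀)⁵ℏ⁸) = 2.929 × 10¹³ J/m³.
8.67 × 10⁹ / 2.929 × 10¹³ = 2.960 × 10⁻⁴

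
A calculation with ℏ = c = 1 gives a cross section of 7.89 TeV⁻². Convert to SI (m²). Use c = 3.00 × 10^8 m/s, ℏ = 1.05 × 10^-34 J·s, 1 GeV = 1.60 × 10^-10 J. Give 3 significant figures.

3.06 × 10^-37 m²

Area is [L]² = [E]⁻²·(ℏc)²; restore (ℏc)².
1 GeV⁻² → (ℏc)² × (1 GeV in J)⁻² = 3.88 × 10^-32 m².
Convert the energy scale: 7.89 TeV⁻² = 7.89 × 10^-6 GeV⁻².
Result: 7.89 × 10^-6 × 3.88 × 10^-32 = 3.06 × 10^-37 m².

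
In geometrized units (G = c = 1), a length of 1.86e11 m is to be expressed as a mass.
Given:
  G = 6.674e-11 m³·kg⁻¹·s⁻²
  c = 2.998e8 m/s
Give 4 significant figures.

2.505e38 kg

Length → mass via c²/G.
1.86e11 m × (c²/G) = 2.505e38 kg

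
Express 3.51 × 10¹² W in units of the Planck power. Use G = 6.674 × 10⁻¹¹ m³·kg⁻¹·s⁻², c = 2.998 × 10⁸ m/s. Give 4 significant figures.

Planck power: P_P = c⁵/G = 3.629 × 10⁵² W.
3.51 × 10¹² / 3.629 × 10⁵² = 9.672 × 10⁻⁴¹

9.672 × 10⁻⁴¹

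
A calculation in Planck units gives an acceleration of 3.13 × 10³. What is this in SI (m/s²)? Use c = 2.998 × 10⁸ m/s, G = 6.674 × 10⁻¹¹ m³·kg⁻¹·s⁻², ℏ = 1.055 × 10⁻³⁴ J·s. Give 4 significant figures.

1.740 × 10⁵⁵ m/s²

One Planck acceleration: a_P = √(c⁷/(ℏG)) = 5.560 × 10⁵¹ m/s².
3.13 × 10³ × 5.560 × 10⁵¹ m/s² = 1.740 × 10⁵⁵ m/s²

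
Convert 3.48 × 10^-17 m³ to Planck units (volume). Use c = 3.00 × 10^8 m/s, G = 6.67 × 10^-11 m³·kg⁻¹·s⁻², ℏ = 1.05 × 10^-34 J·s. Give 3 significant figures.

8.33 × 10^87

Planck volume: V_P = (ℏG/c³)^(3/2) = 4.18 × 10^-105 m³.
3.48 × 10^-17 / 4.18 × 10^-105 = 8.33 × 10^87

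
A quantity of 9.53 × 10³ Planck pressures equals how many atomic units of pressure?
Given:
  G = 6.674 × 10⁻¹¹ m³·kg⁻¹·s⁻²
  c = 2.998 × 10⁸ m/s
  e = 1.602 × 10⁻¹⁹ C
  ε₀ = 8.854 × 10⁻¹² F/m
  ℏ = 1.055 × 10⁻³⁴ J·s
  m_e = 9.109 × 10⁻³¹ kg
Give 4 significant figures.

Planck pressure: p_P = c⁷/(ℏG²) = 4.632 × 10¹¹³ Pa
atomic unit of pressure: P_au = E_h/a₀³ = m_e⁴e¹⁰/((4πε₀)⁵ℏ⁸) = 2.929 × 10¹³ Pa
9.53 × 10³ × 4.632 × 10¹¹³ / 2.929 × 10¹³ = 1.507 × 10¹⁰⁴

1.507 × 10¹⁰⁴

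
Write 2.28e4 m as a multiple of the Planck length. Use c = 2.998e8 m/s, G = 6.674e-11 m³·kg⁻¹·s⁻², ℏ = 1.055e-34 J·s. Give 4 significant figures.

1.410e39

Planck length: ℓ_P = √(ℏG/c³) = 1.616e-35 m.
2.28e4 / 1.616e-35 = 1.410e39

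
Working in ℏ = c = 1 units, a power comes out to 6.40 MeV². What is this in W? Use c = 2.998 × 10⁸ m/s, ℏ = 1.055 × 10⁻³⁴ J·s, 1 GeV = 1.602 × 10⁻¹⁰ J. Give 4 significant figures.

Power is [E]/[T] = [E]²/ℏ.
1 GeV² → 1/ℏ × (1 GeV in J)² = 2.433 × 10¹⁴ W.
Convert the energy scale: 6.40 MeV² = 6.40 × 10⁻⁶ GeV².
Result: 6.40 × 10⁻⁶ × 2.433 × 10¹⁴ = 1.557 × 10⁹ W.

1.557 × 10⁹ W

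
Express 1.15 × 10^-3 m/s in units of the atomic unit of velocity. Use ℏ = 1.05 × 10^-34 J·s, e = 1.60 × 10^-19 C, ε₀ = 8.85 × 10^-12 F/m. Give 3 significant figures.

5.25 × 10^-10

atomic unit of velocity: v_au = e²/(4πε₀ℏ) = 2.19 × 10^6 m/s.
1.15 × 10^-3 / 2.19 × 10^6 = 5.25 × 10^-10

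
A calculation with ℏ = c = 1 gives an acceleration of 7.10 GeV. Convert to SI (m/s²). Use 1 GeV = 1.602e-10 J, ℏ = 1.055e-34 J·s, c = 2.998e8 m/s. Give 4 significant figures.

3.232e33 m/s²

Acceleration is [L]/[T]² = c·[E]/ℏ.
1 GeV → c/ℏ × (1 GeV in J) = 4.552e32 m/s².
Result: 7.10 × 4.552e32 = 3.232e33 m/s².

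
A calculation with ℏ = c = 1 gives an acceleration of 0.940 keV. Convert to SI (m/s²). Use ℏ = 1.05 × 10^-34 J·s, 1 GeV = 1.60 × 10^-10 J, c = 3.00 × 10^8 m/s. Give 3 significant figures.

4.30 × 10^26 m/s²

Acceleration is [L]/[T]² = c·[E]/ℏ.
1 GeV → c/ℏ × (1 GeV in J) = 4.57 × 10^32 m/s².
Convert the energy scale: 0.940 keV = 9.40 × 10^-7 GeV.
Result: 9.40 × 10^-7 × 4.57 × 10^32 = 4.30 × 10^26 m/s².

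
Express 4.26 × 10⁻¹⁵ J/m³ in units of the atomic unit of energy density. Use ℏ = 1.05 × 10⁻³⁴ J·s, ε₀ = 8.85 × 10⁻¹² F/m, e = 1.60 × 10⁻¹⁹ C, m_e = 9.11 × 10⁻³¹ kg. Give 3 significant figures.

1.41 × 10⁻²⁸

atomic unit of energy density: u_au = E_h/a₀³ = m_e⁴e¹⁰/((4πε₀)⁵ℏ⁸) = 3.01 × 10¹³ J/m³.
4.26 × 10⁻¹⁵ / 3.01 × 10¹³ = 1.41 × 10⁻²⁸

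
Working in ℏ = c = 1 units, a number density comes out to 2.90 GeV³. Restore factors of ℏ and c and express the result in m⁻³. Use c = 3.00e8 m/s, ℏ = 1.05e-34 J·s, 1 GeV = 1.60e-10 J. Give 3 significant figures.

Number density is [L]⁻³ = [E]³/(ℏc)³.
1 GeV³ → 1/(ℏc)³ × (1 GeV in J)³ = 1.31e47 m⁻³.
Result: 2.90 × 1.31e47 = 3.80e47 m⁻³.

3.80e47 m⁻³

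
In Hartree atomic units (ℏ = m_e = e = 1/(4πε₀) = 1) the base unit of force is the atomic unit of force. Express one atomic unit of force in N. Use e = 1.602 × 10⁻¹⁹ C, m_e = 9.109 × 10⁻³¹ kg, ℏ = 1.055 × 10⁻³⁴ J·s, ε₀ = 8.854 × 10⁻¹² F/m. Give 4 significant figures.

8.220 × 10⁻⁸ N

F_au = E_h/a₀ = m_e²e⁶/((4πε₀)³ℏ⁴)
E_h = 4.354 × 10⁻¹⁸ J
a₀ = 5.297 × 10⁻¹¹ m
E_h/a₀ = 8.220 × 10⁻⁸ N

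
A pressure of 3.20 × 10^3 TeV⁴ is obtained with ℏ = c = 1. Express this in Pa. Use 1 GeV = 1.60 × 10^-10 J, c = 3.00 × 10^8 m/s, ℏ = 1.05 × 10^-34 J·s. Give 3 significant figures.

6.71 × 10^52 Pa

Pressure is [E]/[L]³ = [E]⁴/(ℏc)³.
1 GeV⁴ → 1/(ℏc)³ × (1 GeV in J)⁴ = 2.10 × 10^37 Pa.
Convert the energy scale: 3.20 × 10^3 TeV⁴ = 3.20 × 10^15 GeV⁴.
Result: 3.20 × 10^15 × 2.10 × 10^37 = 6.71 × 10^52 Pa.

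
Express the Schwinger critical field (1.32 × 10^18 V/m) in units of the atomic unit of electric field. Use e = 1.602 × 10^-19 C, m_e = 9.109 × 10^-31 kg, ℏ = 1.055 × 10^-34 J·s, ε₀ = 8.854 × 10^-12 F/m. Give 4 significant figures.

2.573 × 10^6

atomic unit of electric field: E_au = E_h/(e a₀) = m_e²e⁵/((4πε₀)³ℏ⁴) = 5.131 × 10^11 V/m.
1.32 × 10^18 / 5.131 × 10^11 = 2.573 × 10^6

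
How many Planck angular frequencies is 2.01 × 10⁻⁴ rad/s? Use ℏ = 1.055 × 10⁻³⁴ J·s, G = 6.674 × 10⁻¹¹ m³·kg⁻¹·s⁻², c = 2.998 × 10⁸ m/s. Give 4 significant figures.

1.084 × 10⁻⁴⁷

Planck angular frequency: ω_P = √(c⁵/(ℏG)) = 1.855 × 10⁴³ rad/s.
2.01 × 10⁻⁴ / 1.855 × 10⁴³ = 1.084 × 10⁻⁴⁷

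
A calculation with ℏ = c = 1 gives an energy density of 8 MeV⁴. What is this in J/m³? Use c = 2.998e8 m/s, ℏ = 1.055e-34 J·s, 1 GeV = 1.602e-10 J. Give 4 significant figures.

[E]/[L]³ = [E]⁴/(ℏc)³; restore (ℏc)⁻³.
1 GeV⁴ → 1/(ℏc)³ × (1 GeV in J)⁴ = 2.082e37 J/m³.
Convert the energy scale: 8 MeV⁴ = 8.00e-12 GeV⁴.
Result: 8.00e-12 × 2.082e37 = 1.665e26 J/m³.

1.665e26 J/m³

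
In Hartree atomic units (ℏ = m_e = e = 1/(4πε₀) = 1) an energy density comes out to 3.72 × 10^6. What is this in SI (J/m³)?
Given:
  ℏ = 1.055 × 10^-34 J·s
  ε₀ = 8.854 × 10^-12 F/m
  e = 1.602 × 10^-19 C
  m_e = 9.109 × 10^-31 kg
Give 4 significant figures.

One atomic unit of energy density: u_au = E_h/a₀³ = m_e⁴e¹⁰/((4πε₀)⁵ℏ⁸) = 2.929 × 10^13 J/m³.
3.72 × 10^6 × 2.929 × 10^13 J/m³ = 1.090 × 10^20 J/m³

1.090 × 10^20 J/m³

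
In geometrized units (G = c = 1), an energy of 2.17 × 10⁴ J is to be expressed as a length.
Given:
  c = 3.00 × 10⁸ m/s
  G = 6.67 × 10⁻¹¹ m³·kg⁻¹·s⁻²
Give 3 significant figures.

Energy → length via G/c⁴.
2.17 × 10⁴ J × (G/c⁴) = 1.79 × 10⁻⁴⁰ m

1.79 × 10⁻⁴⁰ m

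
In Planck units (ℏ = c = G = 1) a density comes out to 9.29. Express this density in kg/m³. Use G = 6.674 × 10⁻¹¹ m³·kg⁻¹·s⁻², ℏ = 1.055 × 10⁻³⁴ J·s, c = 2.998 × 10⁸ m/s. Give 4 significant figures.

One Planck density: ρ_P = c⁵/(ℏG²) = 5.154 × 10⁹⁶ kg/m³.
9.29 × 5.154 × 10⁹⁶ kg/m³ = 4.788 × 10⁹⁷ kg/m³

4.788 × 10⁹⁷ kg/m³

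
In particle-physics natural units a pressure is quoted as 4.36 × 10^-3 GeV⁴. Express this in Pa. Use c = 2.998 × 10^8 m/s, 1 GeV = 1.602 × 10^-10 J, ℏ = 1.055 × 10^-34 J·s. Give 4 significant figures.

Pressure is [E]/[L]³ = [E]⁴/(ℏc)³.
1 GeV⁴ → 1/(ℏc)³ × (1 GeV in J)⁴ = 2.082 × 10^37 Pa.
Result: 4.36 × 10^-3 × 2.082 × 10^37 = 9.076 × 10^34 Pa.

9.076 × 10^34 Pa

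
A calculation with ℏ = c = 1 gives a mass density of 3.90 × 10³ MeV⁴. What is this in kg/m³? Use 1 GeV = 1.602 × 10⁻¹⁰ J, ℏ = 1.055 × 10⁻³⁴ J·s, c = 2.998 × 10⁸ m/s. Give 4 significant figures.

Mass density is [E]/(c²[L]³) = [E]⁴/(ℏ³c⁵).
1 GeV⁴ → 1/(ℏ³c⁵) × (1 GeV in J)⁴ = 2.316 × 10²⁰ kg/m³.
Convert the energy scale: 3.90 × 10³ MeV⁴ = 3.90 × 10⁻⁹ GeV⁴.
Result: 3.90 × 10⁻⁹ × 2.316 × 10²⁰ = 9.032 × 10¹¹ kg/m³.

9.032 × 10¹¹ kg/m³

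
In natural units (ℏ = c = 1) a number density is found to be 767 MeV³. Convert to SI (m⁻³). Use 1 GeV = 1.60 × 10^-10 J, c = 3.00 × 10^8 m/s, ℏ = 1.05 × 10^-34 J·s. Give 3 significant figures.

1.01 × 10^41 m⁻³

Number density is [L]⁻³ = [E]³/(ℏc)³.
1 GeV³ → 1/(ℏc)³ × (1 GeV in J)³ = 1.31 × 10^47 m⁻³.
Convert the energy scale: 767 MeV³ = 7.67 × 10^-7 GeV³.
Result: 7.67 × 10^-7 × 1.31 × 10^47 = 1.01 × 10^41 m⁻³.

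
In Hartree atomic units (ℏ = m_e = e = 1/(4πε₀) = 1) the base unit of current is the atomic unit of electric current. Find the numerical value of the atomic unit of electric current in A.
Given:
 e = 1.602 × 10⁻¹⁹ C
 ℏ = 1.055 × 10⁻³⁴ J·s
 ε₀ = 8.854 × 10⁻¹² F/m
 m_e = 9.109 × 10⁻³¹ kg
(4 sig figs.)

6.612 × 10⁻³ A

I_au = e E_h/ℏ = m_e e⁵/((4πε₀)²ℏ³)
E_h = 4.354 × 10⁻¹⁸ J
e·E_h/ℏ = 6.612 × 10⁻³ A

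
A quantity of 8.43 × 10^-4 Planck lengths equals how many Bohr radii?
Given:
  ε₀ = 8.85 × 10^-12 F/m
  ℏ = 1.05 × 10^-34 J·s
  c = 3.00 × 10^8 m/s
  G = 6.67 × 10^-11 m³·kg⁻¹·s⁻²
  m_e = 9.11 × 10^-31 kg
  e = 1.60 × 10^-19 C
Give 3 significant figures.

2.58 × 10^-28

Planck length: ℓ_P = √(ℏG/c³) = 1.61 × 10^-35 m
Bohr radius: a₀ = 4πε₀ℏ²/(m_e e²) = 5.26 × 10^-11 m
8.43 × 10^-4 × 1.61 × 10^-35 / 5.26 × 10^-11 = 2.58 × 10^-28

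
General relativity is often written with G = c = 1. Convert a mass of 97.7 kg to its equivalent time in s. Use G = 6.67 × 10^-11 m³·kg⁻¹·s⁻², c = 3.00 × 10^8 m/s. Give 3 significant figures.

Mass → time via G/c³.
97.7 kg × (G/c³) = 2.41 × 10^-34 s

2.41 × 10^-34 s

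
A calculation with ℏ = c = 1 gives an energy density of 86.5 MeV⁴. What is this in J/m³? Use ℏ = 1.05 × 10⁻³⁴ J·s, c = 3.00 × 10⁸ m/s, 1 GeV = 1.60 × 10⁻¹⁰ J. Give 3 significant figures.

1.81 × 10²⁷ J/m³

[E]/[L]³ = [E]⁴/(ℏc)³; restore (ℏc)⁻³.
1 GeV⁴ → 1/(ℏc)³ × (1 GeV in J)⁴ = 2.10 × 10³⁷ J/m³.
Convert the energy scale: 86.5 MeV⁴ = 8.65 × 10⁻¹¹ GeV⁴.
Result: 8.65 × 10⁻¹¹ × 2.10 × 10³⁷ = 1.81 × 10²⁷ J/m³.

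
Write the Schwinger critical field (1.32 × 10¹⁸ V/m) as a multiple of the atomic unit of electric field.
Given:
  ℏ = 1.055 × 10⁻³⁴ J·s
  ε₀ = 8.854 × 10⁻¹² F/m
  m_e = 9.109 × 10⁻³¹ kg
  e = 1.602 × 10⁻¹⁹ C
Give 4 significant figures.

2.573 × 10⁶

atomic unit of electric field: E_au = E_h/(e a₀) = m_e²e⁵/((4πε₀)³ℏ⁴) = 5.131 × 10¹¹ V/m.
1.32 × 10¹⁸ / 5.131 × 10¹¹ = 2.573 × 10⁶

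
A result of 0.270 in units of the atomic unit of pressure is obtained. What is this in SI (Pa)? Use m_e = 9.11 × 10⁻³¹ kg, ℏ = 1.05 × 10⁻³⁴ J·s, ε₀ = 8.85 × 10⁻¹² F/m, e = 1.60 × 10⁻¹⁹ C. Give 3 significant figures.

8.13 × 10¹² Pa

One atomic unit of pressure: P_au = E_h/a₀³ = m_e⁴e¹⁰/((4πε₀)⁵ℏ⁸) = 3.01 × 10¹³ Pa.
0.270 × 3.01 × 10¹³ Pa = 8.13 × 10¹² Pa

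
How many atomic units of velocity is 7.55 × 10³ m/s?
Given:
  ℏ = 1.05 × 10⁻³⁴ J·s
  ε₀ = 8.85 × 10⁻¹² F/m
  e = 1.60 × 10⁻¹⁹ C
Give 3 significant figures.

3.44 × 10⁻³

atomic unit of velocity: v_au = e²/(4πε₀ℏ) = 2.19 × 10⁶ m/s.
7.55 × 10³ / 2.19 × 10⁶ = 3.44 × 10⁻³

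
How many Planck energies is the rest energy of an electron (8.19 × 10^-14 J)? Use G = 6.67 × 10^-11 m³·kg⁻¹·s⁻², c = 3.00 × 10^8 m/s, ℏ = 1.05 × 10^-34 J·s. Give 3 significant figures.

4.19 × 10^-23

Planck energy: E_P = √(ℏc⁵/G) = 1.96 × 10^9 J.
8.19 × 10^-14 / 1.96 × 10^9 = 4.19 × 10^-23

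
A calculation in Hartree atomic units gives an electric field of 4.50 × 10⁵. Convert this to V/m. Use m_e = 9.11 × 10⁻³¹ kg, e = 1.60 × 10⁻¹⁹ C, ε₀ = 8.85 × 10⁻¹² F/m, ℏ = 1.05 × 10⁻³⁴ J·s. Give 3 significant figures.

One atomic unit of electric field: E_au = E_h/(e a₀) = m_e²e⁵/((4πε₀)³ℏ⁴) = 5.20 × 10¹¹ V/m.
4.50 × 10⁵ × 5.20 × 10¹¹ V/m = 2.34 × 10¹⁷ V/m

2.34 × 10¹⁷ V/m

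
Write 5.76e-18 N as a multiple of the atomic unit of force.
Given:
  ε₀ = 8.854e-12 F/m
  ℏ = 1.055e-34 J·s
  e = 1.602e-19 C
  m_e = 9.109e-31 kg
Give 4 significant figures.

7.008e-11

atomic unit of force: F_au = E_h/a₀ = m_e²e⁶/((4πε₀)³ℏ⁴) = 8.220e-8 N.
5.76e-18 / 8.220e-8 = 7.008e-11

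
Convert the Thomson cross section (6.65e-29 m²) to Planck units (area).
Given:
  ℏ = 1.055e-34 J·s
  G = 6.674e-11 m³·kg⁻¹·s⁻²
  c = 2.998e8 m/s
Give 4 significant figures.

2.545e41

Planck area: A_P = ℏG/c³ = 2.613e-70 m².
6.65e-29 / 2.613e-70 = 2.545e41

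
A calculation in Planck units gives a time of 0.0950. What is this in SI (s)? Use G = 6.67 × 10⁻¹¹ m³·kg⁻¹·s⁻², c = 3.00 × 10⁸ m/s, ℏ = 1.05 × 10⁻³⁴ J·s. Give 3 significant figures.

5.10 × 10⁻⁴⁵ s

One Planck time: t_P = √(ℏG/c⁵) = 5.37 × 10⁻⁴⁴ s.
0.0950 × 5.37 × 10⁻⁴⁴ s = 5.10 × 10⁻⁴⁵ s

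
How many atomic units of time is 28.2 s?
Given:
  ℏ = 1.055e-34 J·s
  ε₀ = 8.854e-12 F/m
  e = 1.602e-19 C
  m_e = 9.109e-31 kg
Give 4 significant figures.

atomic unit of time: τ_au = (4πε₀)²ℏ³/(m_e e⁴) = 2.423e-17 s.
28.2 / 2.423e-17 = 1.164e18

1.164e18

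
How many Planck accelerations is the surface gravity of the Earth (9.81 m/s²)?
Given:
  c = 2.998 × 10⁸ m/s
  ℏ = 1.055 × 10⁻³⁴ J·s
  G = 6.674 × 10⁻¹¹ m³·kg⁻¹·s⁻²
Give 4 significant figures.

1.764 × 10⁻⁵¹

Planck acceleration: a_P = √(c⁷/(ℏG)) = 5.560 × 10⁵¹ m/s².
9.81 / 5.560 × 10⁵¹ = 1.764 × 10⁻⁵¹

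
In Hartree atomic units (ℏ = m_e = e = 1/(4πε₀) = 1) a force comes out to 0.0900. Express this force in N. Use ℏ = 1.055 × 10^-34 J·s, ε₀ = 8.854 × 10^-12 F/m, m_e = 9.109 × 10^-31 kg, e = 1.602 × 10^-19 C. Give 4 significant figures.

7.398 × 10^-9 N

One atomic unit of force: F_au = E_h/a₀ = m_e²e⁶/((4πε₀)³ℏ⁴) = 8.220 × 10^-8 N.
0.0900 × 8.220 × 10^-8 N = 7.398 × 10^-9 N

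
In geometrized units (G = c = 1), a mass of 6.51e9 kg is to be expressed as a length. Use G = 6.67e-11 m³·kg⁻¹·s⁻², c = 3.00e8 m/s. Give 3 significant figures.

In G = c = 1 units mass has dimensions of length; the conversion factor is G/c².
6.51e9 kg × (G/c²) = 4.82e-18 m

4.82e-18 m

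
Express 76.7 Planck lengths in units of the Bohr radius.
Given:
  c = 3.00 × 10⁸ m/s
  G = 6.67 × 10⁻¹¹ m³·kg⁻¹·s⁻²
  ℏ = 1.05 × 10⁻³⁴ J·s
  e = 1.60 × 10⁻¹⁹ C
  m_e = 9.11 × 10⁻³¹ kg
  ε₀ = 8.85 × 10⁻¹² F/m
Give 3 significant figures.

Planck length: ℓ_P = √(ℏG/c³) = 1.61 × 10⁻³⁵ m
Bohr radius: a₀ = 4πε₀ℏ²/(m_e e²) = 5.26 × 10⁻¹¹ m
76.7 × 1.61 × 10⁻³⁵ / 5.26 × 10⁻¹¹ = 2.35 × 10⁻²³

2.35 × 10⁻²³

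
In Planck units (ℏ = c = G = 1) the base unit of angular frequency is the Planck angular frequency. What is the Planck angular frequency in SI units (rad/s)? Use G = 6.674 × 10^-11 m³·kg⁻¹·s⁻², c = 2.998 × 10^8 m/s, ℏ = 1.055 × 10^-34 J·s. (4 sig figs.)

ω_P = √(c⁵/(ℏG))
  = √(3.440 × 10^86)
  = 1.855 × 10^43 rad/s

1.855 × 10^43 rad/s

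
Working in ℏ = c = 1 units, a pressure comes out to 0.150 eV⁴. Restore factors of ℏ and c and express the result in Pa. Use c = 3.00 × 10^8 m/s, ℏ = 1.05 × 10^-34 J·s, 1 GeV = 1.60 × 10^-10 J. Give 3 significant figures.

3.15 Pa

Pressure is [E]/[L]³ = [E]⁴/(ℏc)³.
1 GeV⁴ → 1/(ℏc)³ × (1 GeV in J)⁴ = 2.10 × 10^37 Pa.
Convert the energy scale: 0.150 eV⁴ = 1.50 × 10^-37 GeV⁴.
Result: 1.50 × 10^-37 × 2.10 × 10^37 = 3.15 Pa.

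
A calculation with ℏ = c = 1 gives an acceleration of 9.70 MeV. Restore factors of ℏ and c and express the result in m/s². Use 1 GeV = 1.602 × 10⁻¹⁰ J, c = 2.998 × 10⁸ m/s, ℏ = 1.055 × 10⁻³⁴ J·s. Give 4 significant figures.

Acceleration is [L]/[T]² = c·[E]/ℏ.
1 GeV → c/ℏ × (1 GeV in J) = 4.552 × 10³² m/s².
Convert the energy scale: 9.70 MeV = 9.70 × 10⁻³ GeV.
Result: 9.70 × 10⁻³ × 4.552 × 10³² = 4.416 × 10³⁰ m/s².

4.416 × 10³⁰ m/s²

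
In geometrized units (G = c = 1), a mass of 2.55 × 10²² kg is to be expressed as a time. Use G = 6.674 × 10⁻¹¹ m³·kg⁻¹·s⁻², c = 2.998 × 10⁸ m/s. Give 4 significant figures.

6.316 × 10⁻¹⁴ s

Mass → time via G/c³.
2.55 × 10²² kg × (G/c³) = 6.316 × 10⁻¹⁴ s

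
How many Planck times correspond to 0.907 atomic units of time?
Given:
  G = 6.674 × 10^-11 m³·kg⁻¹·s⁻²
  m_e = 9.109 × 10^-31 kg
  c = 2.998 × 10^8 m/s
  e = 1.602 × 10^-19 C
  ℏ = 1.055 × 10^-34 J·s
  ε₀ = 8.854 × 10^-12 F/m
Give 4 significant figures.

atomic unit of time: τ_au = (4πε₀)²ℏ³/(m_e e⁴) = 2.423 × 10^-17 s
Planck time: t_P = √(ℏG/c⁵) = 5.392 × 10^-44 s
0.907 × 2.423 × 10^-17 / 5.392 × 10^-44 = 4.076 × 10^26

4.076 × 10^26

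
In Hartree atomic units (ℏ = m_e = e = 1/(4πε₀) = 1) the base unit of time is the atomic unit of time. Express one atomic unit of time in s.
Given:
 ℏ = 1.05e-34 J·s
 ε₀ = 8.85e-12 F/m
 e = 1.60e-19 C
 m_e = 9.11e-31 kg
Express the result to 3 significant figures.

τ_au = (4πε₀)²ℏ³/(m_e e⁴)
E_h = 4.38e-18 J
ℏ/E_h = 2.40e-17 s

2.40e-17 s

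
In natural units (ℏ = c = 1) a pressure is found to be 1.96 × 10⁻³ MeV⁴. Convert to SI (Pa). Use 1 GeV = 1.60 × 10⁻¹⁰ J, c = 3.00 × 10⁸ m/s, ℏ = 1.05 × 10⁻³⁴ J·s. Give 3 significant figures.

Pressure is [E]/[L]³ = [E]⁴/(ℏc)³.
1 GeV⁴ → 1/(ℏc)³ × (1 GeV in J)⁴ = 2.10 × 10³⁷ Pa.
Convert the energy scale: 1.96 × 10⁻³ MeV⁴ = 1.96 × 10⁻¹⁵ GeV⁴.
Result: 1.96 × 10⁻¹⁵ × 2.10 × 10³⁷ = 4.11 × 10²² Pa.

4.11 × 10²² Pa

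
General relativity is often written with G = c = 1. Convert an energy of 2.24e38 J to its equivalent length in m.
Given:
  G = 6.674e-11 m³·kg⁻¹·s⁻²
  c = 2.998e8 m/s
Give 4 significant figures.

Energy → length via G/c⁴.
2.24e38 J × (G/c⁴) = 1.851e-6 m

1.851e-6 m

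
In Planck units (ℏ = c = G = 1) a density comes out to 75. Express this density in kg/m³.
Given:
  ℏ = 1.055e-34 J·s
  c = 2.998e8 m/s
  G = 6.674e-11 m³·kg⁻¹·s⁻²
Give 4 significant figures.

One Planck density: ρ_P = c⁵/(ℏG²) = 5.154e96 kg/m³.
75 × 5.154e96 kg/m³ = 3.865e98 kg/m³

3.865e98 kg/m³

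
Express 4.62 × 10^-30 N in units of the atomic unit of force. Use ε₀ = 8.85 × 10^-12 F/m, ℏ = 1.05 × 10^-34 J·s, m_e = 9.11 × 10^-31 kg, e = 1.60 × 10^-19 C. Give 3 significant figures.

atomic unit of force: F_au = E_h/a₀ = m_e²e⁶/((4πε₀)³ℏ⁴) = 8.33 × 10^-8 N.
4.62 × 10^-30 / 8.33 × 10^-8 = 5.55 × 10^-23

5.55 × 10^-23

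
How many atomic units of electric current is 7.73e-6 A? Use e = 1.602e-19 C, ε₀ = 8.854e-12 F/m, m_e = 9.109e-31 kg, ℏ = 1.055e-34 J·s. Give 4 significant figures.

1.169e-3

atomic unit of electric current: I_au = e E_h/ℏ = m_e e⁵/((4πε₀)²ℏ³) = 6.612e-3 A.
7.73e-6 / 6.612e-3 = 1.169e-3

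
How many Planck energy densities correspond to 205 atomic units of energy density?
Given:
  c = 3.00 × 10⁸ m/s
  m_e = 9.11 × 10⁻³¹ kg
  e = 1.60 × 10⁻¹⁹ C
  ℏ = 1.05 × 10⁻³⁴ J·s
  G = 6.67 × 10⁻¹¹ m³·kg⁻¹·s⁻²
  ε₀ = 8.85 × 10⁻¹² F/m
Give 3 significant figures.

atomic unit of energy density: u_au = E_h/a₀³ = m_e⁴e¹⁰/((4πε₀)⁵ℏ⁸) = 3.01 × 10¹³ J/m³
Planck energy density: u_P = c⁷/(ℏG²) = 4.68 × 10¹¹³ J/m³
205 × 3.01 × 10¹³ / 4.68 × 10¹¹³ = 1.32 × 10⁻⁹⁸

1.32 × 10⁻⁹⁸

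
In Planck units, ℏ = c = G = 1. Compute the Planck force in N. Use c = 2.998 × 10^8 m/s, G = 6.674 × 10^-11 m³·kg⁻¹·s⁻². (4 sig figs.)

Dimensional analysis gives F_P = c⁴/G.
  = 8.078 × 10^33 / 6.674 × 10^-11
  = 1.210 × 10^44 N

1.210 × 10^44 N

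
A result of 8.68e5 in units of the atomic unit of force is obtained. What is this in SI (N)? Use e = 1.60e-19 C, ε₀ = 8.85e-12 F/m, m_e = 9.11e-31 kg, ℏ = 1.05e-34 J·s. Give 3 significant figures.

One atomic unit of force: F_au = E_h/a₀ = m_e²e⁶/((4πε₀)³ℏ⁴) = 8.33e-8 N.
8.68e5 × 8.33e-8 N = 0.0723 N

0.0723 N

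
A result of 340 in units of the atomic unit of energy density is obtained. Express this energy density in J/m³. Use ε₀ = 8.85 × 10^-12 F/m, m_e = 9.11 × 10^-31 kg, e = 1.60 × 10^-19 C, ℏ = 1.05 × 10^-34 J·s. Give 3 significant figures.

One atomic unit of energy density: u_au = E_h/a₀³ = m_e⁴e¹⁰/((4πε₀)⁵ℏ⁸) = 3.01 × 10^13 J/m³.
340 × 3.01 × 10^13 J/m³ = 1.02 × 10^16 J/m³

1.02 × 10^16 J/m³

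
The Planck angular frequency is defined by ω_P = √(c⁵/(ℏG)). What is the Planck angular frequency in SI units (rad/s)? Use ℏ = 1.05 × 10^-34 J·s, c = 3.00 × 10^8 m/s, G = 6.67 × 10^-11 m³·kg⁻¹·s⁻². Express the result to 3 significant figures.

1.86 × 10^43 rad/s

ω_P = √(c⁵/(ℏG))
  = √(3.47 × 10^86)
  = 1.86 × 10^43 rad/s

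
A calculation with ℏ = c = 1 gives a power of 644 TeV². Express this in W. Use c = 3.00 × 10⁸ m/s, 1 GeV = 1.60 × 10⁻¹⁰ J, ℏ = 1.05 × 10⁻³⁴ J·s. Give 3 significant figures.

Power is [E]/[T] = [E]²/ℏ.
1 GeV² → 1/ℏ × (1 GeV in J)² = 2.44 × 10¹⁴ W.
Convert the energy scale: 644 TeV² = 6.44 × 10⁸ GeV².
Result: 6.44 × 10⁸ × 2.44 × 10¹⁴ = 1.57 × 10²³ W.

1.57 × 10²³ W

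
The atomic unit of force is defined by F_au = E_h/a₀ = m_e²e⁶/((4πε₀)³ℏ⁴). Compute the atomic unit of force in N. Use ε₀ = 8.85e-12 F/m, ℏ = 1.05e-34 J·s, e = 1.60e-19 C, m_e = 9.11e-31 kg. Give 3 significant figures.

8.33e-8 N

F_au = E_h/a₀ = m_e²e⁶/((4πε₀)³ℏ⁴)
E_h = 4.38e-18 J
a₀ = 5.26e-11 m
E_h/a₀ = 8.33e-8 N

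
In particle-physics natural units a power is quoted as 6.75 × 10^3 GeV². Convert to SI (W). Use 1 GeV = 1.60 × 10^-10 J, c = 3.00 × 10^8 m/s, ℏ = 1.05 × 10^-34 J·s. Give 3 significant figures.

1.65 × 10^18 W

Power is [E]/[T] = [E]²/ℏ.
1 GeV² → 1/ℏ × (1 GeV in J)² = 2.44 × 10^14 W.
Result: 6.75 × 10^3 × 2.44 × 10^14 = 1.65 × 10^18 W.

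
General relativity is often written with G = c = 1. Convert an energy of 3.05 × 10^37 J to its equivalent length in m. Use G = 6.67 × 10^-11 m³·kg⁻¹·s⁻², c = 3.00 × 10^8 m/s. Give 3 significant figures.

Energy → length via G/c⁴.
3.05 × 10^37 J × (G/c⁴) = 2.51 × 10^-7 m

2.51 × 10^-7 m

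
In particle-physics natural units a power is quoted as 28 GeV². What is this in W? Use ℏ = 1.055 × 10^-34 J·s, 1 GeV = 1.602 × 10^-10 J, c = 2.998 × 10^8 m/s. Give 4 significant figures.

6.811 × 10^15 W

Power is [E]/[T] = [E]²/ℏ.
1 GeV² → 1/ℏ × (1 GeV in J)² = 2.433 × 10^14 W.
Result: 28 × 2.433 × 10^14 = 6.811 × 10^15 W.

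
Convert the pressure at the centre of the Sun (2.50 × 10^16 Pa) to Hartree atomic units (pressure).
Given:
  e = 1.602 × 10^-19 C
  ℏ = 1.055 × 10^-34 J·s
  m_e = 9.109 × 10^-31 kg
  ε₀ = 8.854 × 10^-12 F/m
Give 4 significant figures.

853.5

atomic unit of pressure: P_au = E_h/a₀³ = m_e⁴e¹⁰/((4πε₀)⁵ℏ⁸) = 2.929 × 10^13 Pa.
2.50 × 10^16 / 2.929 × 10^13 = 853.5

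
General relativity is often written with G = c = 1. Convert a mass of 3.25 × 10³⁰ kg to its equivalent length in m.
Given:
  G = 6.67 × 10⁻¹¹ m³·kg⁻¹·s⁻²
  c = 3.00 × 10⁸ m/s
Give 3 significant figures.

2.41 × 10³ m

In G = c = 1 units mass has dimensions of length; the conversion factor is G/c².
3.25 × 10³⁰ kg × (G/c²) = 2.41 × 10³ m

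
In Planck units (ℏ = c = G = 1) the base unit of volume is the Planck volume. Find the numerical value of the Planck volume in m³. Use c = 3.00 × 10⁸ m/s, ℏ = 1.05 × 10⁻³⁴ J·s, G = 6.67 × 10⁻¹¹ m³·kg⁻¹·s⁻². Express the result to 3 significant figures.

V_P = (ℏG/c³)^(3/2)
  = √(1.75 × 10⁻²⁰⁹)
  = 4.18 × 10⁻¹⁰⁵ m³

4.18 × 10⁻¹⁰⁵ m³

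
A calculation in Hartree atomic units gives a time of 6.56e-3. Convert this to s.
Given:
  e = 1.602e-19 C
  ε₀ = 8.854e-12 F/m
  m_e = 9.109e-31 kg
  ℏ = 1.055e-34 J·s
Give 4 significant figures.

One atomic unit of time: τ_au = (4πε₀)²ℏ³/(m_e e⁴) = 2.423e-17 s.
6.56e-3 × 2.423e-17 s = 1.589e-19 s

1.589e-19 s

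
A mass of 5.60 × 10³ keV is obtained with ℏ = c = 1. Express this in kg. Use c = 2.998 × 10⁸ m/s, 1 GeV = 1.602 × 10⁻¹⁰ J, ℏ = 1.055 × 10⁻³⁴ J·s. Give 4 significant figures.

9.981 × 10⁻³⁰ kg

Mass is [E]/c²; divide by c².
1 GeV → 1/c² × (1 GeV in J) = 1.782 × 10⁻²⁷ kg.
Convert the energy scale: 5.60 × 10³ keV = 5.60 × 10⁻³ GeV.
Result: 5.60 × 10⁻³ × 1.782 × 10⁻²⁷ = 9.981 × 10⁻³⁰ kg.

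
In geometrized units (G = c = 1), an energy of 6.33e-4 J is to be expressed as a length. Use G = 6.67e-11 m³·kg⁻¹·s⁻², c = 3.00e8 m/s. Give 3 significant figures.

5.21e-48 m

Energy → length via G/c⁴.
6.33e-4 J × (G/c⁴) = 5.21e-48 m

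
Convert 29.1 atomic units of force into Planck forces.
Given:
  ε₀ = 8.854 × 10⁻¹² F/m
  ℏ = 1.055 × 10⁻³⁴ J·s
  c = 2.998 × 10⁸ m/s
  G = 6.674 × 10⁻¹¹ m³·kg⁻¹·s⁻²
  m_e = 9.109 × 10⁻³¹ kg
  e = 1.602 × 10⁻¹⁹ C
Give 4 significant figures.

1.976 × 10⁻⁵⁰

atomic unit of force: F_au = E_h/a₀ = m_e²e⁶/((4πε₀)³ℏ⁴) = 8.220 × 10⁻⁸ N
Planck force: F_P = c⁴/G = 1.210 × 10⁴⁴ N
29.1 × 8.220 × 10⁻⁸ / 1.210 × 10⁴⁴ = 1.976 × 10⁻⁵⁰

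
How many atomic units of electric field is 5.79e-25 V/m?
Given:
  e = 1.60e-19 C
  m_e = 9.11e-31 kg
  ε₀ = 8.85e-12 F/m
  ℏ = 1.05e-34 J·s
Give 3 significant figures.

atomic unit of electric field: E_au = E_h/(e a₀) = m_e²e⁵/((4πε₀)³ℏ⁴) = 5.20e11 V/m.
5.79e-25 / 5.20e11 = 1.11e-36

1.11e-36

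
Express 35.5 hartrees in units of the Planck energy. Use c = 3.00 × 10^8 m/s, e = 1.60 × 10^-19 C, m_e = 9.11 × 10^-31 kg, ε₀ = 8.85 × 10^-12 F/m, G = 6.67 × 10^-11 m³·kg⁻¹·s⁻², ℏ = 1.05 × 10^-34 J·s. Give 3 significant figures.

7.95 × 10^-26

hartree: E_h = m_e e⁴/(4πε₀ℏ)² = 4.38 × 10^-18 J
Planck energy: E_P = √(ℏc⁵/G) = 1.96 × 10^9 J
35.5 × 4.38 × 10^-18 / 1.96 × 10^9 = 7.95 × 10^-26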